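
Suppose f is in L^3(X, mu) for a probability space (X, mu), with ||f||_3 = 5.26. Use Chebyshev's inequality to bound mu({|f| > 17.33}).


Chebyshev/Markov inequality: mu(|f| > eps) <= (||f||_p / eps)^p
Step 1: ||f||_3 / eps = 5.26 / 17.33 = 0.30352
Step 2: Raise to power p = 3:
  (0.30352)^3 = 0.027962
Step 3: Therefore mu(|f| > 17.33) <= 0.027962


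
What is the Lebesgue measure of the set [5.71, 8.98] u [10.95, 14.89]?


For pairwise disjoint intervals, m(union) = sum of lengths.
= (8.98 - 5.71) + (14.89 - 10.95)
= 3.27 + 3.94
= 7.21


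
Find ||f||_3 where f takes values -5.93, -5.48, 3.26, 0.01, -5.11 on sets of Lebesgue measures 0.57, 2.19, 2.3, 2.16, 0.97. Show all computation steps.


Step 1: Compute |f_i|^3 for each value:
  |-5.93|^3 = 208.527857
  |-5.48|^3 = 164.566592
  |3.26|^3 = 34.645976
  |0.01|^3 = 1.000000e-06
  |-5.11|^3 = 133.432831
Step 2: Multiply by measures and sum:
  208.527857 * 0.57 = 118.860878
  164.566592 * 2.19 = 360.400836
  34.645976 * 2.3 = 79.685745
  1.000000e-06 * 2.16 = 2.160000e-06
  133.432831 * 0.97 = 129.429846
Sum = 118.860878 + 360.400836 + 79.685745 + 2.160000e-06 + 129.429846 = 688.377308
Step 3: Take the p-th root:
||f||_3 = (688.377308)^(1/3) = 8.829623


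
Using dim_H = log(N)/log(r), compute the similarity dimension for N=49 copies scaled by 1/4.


For a self-similar set with N copies scaled by 1/r:
dim_H = log(N)/log(r) = log(49)/log(4)
= 3.89182/1.386294
= 2.807355


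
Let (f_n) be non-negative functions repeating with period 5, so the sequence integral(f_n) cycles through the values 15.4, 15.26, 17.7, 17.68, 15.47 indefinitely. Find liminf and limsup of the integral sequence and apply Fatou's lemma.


The sequence (integral(f_n)) is periodic with period 5, repeating the values 15.4, 15.26, 17.7, 17.68, 15.47 indefinitely.
Step 1: For a periodic sequence, every tail (a_m, a_(m+1), ...) contains all 5 period values infinitely often.
Step 2: Hence inf of every tail = min of the period values = min(15.4, 15.26, 17.7, 17.68, 15.47) = 15.26.
        liminf_n integral(f_n) = sup over m of (inf of tail from m) = 15.26.
Step 3: Similarly sup of every tail = max of the period values = 17.7.
        limsup_n integral(f_n) = 17.7.
Step 4: Fatou's lemma: integral(liminf_n f_n) <= liminf_n integral(f_n) = 15.26.
        So the integral of the pointwise liminf is at most 15.26.


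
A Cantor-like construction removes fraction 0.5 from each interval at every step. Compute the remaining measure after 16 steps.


Step 1: At each step, fraction remaining = 1 - 0.5 = 0.5
Step 2: After 16 steps, measure = (0.5)^16
Result = 1.525879e-05


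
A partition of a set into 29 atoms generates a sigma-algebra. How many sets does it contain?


Each element of the sigma-algebra is a union of some subset of the 29 atoms.
The number of such subsets is 2^29 = 536870912.


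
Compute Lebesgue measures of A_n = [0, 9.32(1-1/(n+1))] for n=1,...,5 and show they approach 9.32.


By continuity of measure from below: if A_n increases to A, then m(A_n) -> m(A).
Here A = [0, 9.32], so m(A) = 9.32
Step 1: a_1 = 9.32*(1 - 1/2) = 4.66, m(A_1) = 4.66
Step 2: a_2 = 9.32*(1 - 1/3) = 6.2133, m(A_2) = 6.2133
Step 3: a_3 = 9.32*(1 - 1/4) = 6.99, m(A_3) = 6.99
Step 4: a_4 = 9.32*(1 - 1/5) = 7.456, m(A_4) = 7.456
Step 5: a_5 = 9.32*(1 - 1/6) = 7.7667, m(A_5) = 7.7667
Limit: m(A_n) -> m([0,9.32]) = 9.32


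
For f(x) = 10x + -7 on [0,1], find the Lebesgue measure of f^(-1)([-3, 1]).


f^(-1)([-3, 1]) = {x : -3 <= 10x + -7 <= 1}
Solving: (-3 - -7)/10 <= x <= (1 - -7)/10
= [0.4, 0.8]
Intersecting with [0,1]: [0.4, 0.8]
Measure = 0.8 - 0.4 = 0.4


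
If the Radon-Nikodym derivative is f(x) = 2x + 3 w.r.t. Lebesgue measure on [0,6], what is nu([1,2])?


nu(A) = integral_A (dnu/dmu) dmu = integral_1^2 (2x + 3) dx
Step 1: Antiderivative F(x) = (2/2)x^2 + 3x
Step 2: F(2) = (2/2)*2^2 + 3*2 = 4 + 6 = 10
Step 3: F(1) = (2/2)*1^2 + 3*1 = 1 + 3 = 4
Step 4: nu([1,2]) = F(2) - F(1) = 10 - 4 = 6


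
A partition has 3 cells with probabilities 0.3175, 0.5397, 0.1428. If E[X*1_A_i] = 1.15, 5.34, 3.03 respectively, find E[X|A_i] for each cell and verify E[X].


For each cell A_i: E[X|A_i] = E[X*1_A_i] / P(A_i)
Step 1: E[X|A_1] = 1.15 / 0.3175 = 3.622047
Step 2: E[X|A_2] = 5.34 / 0.5397 = 9.894386
Step 3: E[X|A_3] = 3.03 / 0.1428 = 21.218487
Verification: E[X] = sum E[X*1_A_i] = 1.15 + 5.34 + 3.03 = 9.52


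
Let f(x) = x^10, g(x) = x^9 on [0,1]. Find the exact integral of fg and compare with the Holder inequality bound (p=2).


Step 1: Exact integral of f*g = integral(x^19, 0, 1) = 1/20
     = 0.05
Step 2: Holder bound with p=2, q=2:
  ||f||_p = (integral x^20 dx)^(1/2) = (1/21)^(1/2) = 0.218218
  ||g||_q = (integral x^18 dx)^(1/2) = (1/19)^(1/2) = 0.229416
Step 3: Holder bound = ||f||_p * ||g||_q = 0.218218 * 0.229416 = 0.050063
Verification: 0.05 <= 0.050063 (Holder holds)


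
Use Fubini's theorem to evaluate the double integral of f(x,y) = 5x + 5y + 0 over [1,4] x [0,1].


By Fubini, integrate in x first, then y.
Step 1: Fix y, integrate over x in [1,4]:
  integral(5x + 5y + 0, x=1..4)
  = 5*(4^2 - 1^2)/2 + (5y + 0)*(4 - 1)
  = 37.5 + (5y + 0)*3
  = 37.5 + 15y + 0
  = 37.5 + 15y
Step 2: Integrate over y in [0,1]:
  integral(37.5 + 15y, y=0..1)
  = 37.5*1 + 15*(1^2 - 0^2)/2
  = 37.5 + 7.5
  = 45


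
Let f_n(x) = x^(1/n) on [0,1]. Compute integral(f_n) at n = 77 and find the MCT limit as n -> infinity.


At n = 77: f_77(x) = x^(1/77).
Step 1: integral(x^(1/77), 0, 1) = [x^(1/77+1) / (1/77+1)] from 0 to 1
     = 1 / (1/77 + 1) = 1 / ((77+1)/77) = 77/(77+1)
     = 77/78 = 0.987179
Step 2: As n -> infinity, f_n(x) = x^(1/n) -> 1 for x in (0,1], and f_n is increasing in n.
By MCT, lim_n integral(f_n) = integral(lim_n f_n) = integral(1, 0, 1) = 1.
Step 3: Verify convergence: 77/78 = 0.987179 -> 1


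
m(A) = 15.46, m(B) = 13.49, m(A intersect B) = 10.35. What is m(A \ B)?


m(A \ B) = m(A) - m(A n B)
= 15.46 - 10.35
= 5.11


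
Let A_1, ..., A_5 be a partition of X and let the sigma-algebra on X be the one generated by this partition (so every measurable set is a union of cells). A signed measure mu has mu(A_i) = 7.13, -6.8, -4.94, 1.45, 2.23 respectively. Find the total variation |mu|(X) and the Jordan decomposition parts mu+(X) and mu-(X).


Step 1: Every measurable set is a union of atoms (the cells / points), so a Hahn decomposition is
  obtained by grouping atoms by sign: P = union of atoms with mu > 0, N = union of the remaining atoms.
  Atoms in P (indices): 1, 4, 5;  atoms in N (indices): 2, 3
  Positive values: 7.13, 1.45, 2.23
  Negative values: -6.8, -4.94
Step 2: mu+(X) = mu(P) = sum of positive atom values = 10.81
Step 3: mu-(X) = -mu(N) = sum of |negative atom values| = 11.74
Step 4: |mu|(X) = mu+(X) + mu-(X) = 10.81 + 11.74 = 22.55


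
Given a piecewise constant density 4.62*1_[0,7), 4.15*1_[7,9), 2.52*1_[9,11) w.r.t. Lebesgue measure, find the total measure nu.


Integrate each piece of the Radon-Nikodym derivative:
Step 1: integral_0^7 4.62 dx = 4.62*(7-0) = 4.62*7 = 32.34
Step 2: integral_7^9 4.15 dx = 4.15*(9-7) = 4.15*2 = 8.3
Step 3: integral_9^11 2.52 dx = 2.52*(11-9) = 2.52*2 = 5.04
Total: 32.34 + 8.3 + 5.04 = 45.68


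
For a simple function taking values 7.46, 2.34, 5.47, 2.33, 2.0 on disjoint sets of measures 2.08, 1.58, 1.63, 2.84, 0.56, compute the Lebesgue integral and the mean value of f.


Step 1: Integral = sum(value_i * measure_i)
= 7.46*2.08 + 2.34*1.58 + 5.47*1.63 + 2.33*2.84 + 2.0*0.56
= 15.5168 + 3.6972 + 8.9161 + 6.6172 + 1.12
= 35.8673
Step 2: Total measure of domain = 2.08 + 1.58 + 1.63 + 2.84 + 0.56 = 8.69
Step 3: Average value = 35.8673 / 8.69 = 4.127422


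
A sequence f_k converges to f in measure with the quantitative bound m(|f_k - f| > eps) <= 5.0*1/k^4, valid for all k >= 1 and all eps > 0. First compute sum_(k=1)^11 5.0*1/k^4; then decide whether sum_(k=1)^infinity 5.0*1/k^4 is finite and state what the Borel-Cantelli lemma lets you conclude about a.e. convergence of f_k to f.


Step 1: List the terms 5.0*1/k^4 for k = 1 to 11:
  k=1: 5
  k=2: 0.3125
  k=3: 0.061728
  k=4: 0.019531
  k=5: 0.008
  k=6: 0.003858
  k=7: 0.002082
  k=8: 0.001221
  k=9: 7.620790e-04
  k=10: 5.000000e-04
  k=11: 3.415067e-04
Step 2: Partial sum = 5 + 0.3125 + 0.061728 + 0.019531 + 0.008 + 0.003858 + 0.002082 + 0.001221 + 7.620790e-04 + 5.000000e-04 + 3.415067e-04
     = 5.410524
Step 3: The full series sum_(k>=1) 5.0*1/k^4 converges (p-series with p = 4 > 1; a constant multiple of a convergent series converges).
Step 4: Fix eps > 0. Since sum_k m(|f_k - f| > eps) < infinity, the Borel-Cantelli lemma gives
        m(limsup_k {|f_k - f| > eps}) = 0, i.e. for a.e. x, |f_k(x) - f(x)| <= eps for all large k.
        Applying this with eps = 1/j for j = 1, 2, ... and intersecting the countably many full-measure sets,
        for a.e. x we get limsup_k |f_k(x) - f(x)| <= 1/j for every j, hence f_k -> f almost everywhere.
Conclusion: series converges; Borel-Cantelli yields f_k -> f a.e.


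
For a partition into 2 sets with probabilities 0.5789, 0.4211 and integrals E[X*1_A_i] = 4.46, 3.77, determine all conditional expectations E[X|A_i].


For each cell A_i: E[X|A_i] = E[X*1_A_i] / P(A_i)
Step 1: E[X|A_1] = 4.46 / 0.5789 = 7.704267
Step 2: E[X|A_2] = 3.77 / 0.4211 = 8.952743
Verification: E[X] = sum E[X*1_A_i] = 4.46 + 3.77 = 8.23


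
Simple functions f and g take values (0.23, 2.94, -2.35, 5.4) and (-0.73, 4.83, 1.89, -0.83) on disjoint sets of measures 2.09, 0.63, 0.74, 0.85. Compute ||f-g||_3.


Step 1: Compute differences f_i - g_i:
  0.23 - -0.73 = 0.96
  2.94 - 4.83 = -1.89
  -2.35 - 1.89 = -4.24
  5.4 - -0.83 = 6.23
Step 2: Compute |diff|^3 * measure for each set:
  |0.96|^3 * 2.09 = 0.884736 * 2.09 = 1.849098
  |-1.89|^3 * 0.63 = 6.751269 * 0.63 = 4.253299
  |-4.24|^3 * 0.74 = 76.225024 * 0.74 = 56.406518
  |6.23|^3 * 0.85 = 241.804367 * 0.85 = 205.533712
Step 3: Sum = 268.042627
Step 4: ||f-g||_3 = (268.042627)^(1/3) = 6.447648


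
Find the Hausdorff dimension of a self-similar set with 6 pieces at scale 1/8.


For a self-similar set with N copies scaled by 1/r:
dim_H = log(N)/log(r) = log(6)/log(8)
= 1.791759/2.079442
= 0.861654


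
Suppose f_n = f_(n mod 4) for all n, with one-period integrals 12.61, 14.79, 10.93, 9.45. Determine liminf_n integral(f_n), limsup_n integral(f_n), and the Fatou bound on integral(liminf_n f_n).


The sequence (integral(f_n)) is periodic with period 4, repeating the values 12.61, 14.79, 10.93, 9.45 indefinitely.
Step 1: For a periodic sequence, every tail (a_m, a_(m+1), ...) contains all 4 period values infinitely often.
Step 2: Hence inf of every tail = min of the period values = min(12.61, 14.79, 10.93, 9.45) = 9.45.
        liminf_n integral(f_n) = sup over m of (inf of tail from m) = 9.45.
Step 3: Similarly sup of every tail = max of the period values = 14.79.
        limsup_n integral(f_n) = 14.79.
Step 4: Fatou's lemma: integral(liminf_n f_n) <= liminf_n integral(f_n) = 9.45.
        So the integral of the pointwise liminf is at most 9.45.


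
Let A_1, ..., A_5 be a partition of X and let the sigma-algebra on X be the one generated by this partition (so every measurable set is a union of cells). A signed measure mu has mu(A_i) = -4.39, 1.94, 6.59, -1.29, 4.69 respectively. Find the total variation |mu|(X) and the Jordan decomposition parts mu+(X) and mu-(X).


Step 1: Every measurable set is a union of atoms (the cells / points), so a Hahn decomposition is
  obtained by grouping atoms by sign: P = union of atoms with mu > 0, N = union of the remaining atoms.
  Atoms in P (indices): 2, 3, 5;  atoms in N (indices): 1, 4
  Positive values: 1.94, 6.59, 4.69
  Negative values: -4.39, -1.29
Step 2: mu+(X) = mu(P) = sum of positive atom values = 13.22
Step 3: mu-(X) = -mu(N) = sum of |negative atom values| = 5.68
Step 4: |mu|(X) = mu+(X) + mu-(X) = 13.22 + 5.68 = 18.9


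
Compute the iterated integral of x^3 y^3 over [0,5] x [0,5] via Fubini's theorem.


By Fubini's theorem, the double integral factors as a product of single integrals:
Step 1: integral_0^5 x^3 dx = [x^4/4] from 0 to 5
     = 5^4/4 = 156.25
Step 2: integral_0^5 y^3 dy = [y^4/4] from 0 to 5
     = 5^4/4 = 156.25
Step 3: Double integral = 156.25 * 156.25 = 24414.0625


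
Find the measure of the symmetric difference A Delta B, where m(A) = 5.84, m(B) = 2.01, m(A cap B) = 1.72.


m(A Delta B) = m(A) + m(B) - 2*m(A n B)
= 5.84 + 2.01 - 2*1.72
= 5.84 + 2.01 - 3.44
= 4.41


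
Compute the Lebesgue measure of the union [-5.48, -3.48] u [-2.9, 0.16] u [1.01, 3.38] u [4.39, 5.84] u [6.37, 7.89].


For pairwise disjoint intervals, m(union) = sum of lengths.
= (-3.48 - -5.48) + (0.16 - -2.9) + (3.38 - 1.01) + (5.84 - 4.39) + (7.89 - 6.37)
= 2 + 3.06 + 2.37 + 1.45 + 1.52
= 10.4


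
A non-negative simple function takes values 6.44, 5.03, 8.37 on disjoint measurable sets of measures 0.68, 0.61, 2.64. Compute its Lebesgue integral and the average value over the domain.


Step 1: Integral = sum(value_i * measure_i)
= 6.44*0.68 + 5.03*0.61 + 8.37*2.64
= 4.3792 + 3.0683 + 22.0968
= 29.5443
Step 2: Total measure of domain = 0.68 + 0.61 + 2.64 = 3.93
Step 3: Average value = 29.5443 / 3.93 = 7.517634


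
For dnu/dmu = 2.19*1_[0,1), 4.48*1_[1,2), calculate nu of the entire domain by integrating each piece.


Integrate each piece of the Radon-Nikodym derivative:
Step 1: integral_0^1 2.19 dx = 2.19*(1-0) = 2.19*1 = 2.19
Step 2: integral_1^2 4.48 dx = 4.48*(2-1) = 4.48*1 = 4.48
Total: 2.19 + 4.48 = 6.67


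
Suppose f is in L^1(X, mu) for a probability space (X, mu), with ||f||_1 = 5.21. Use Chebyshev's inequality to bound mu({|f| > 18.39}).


Chebyshev/Markov inequality: mu(|f| > eps) <= (||f||_p / eps)^p
Step 1: ||f||_1 / eps = 5.21 / 18.39 = 0.283306
Step 2: Raise to power p = 1:
  (0.283306)^1 = 0.283306
Step 3: Therefore mu(|f| > 18.39) <= 0.283306


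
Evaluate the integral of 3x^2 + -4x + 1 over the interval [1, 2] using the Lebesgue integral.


The Lebesgue integral of a Riemann-integrable function agrees with the Riemann integral.
Antiderivative F(x) = (3/3)x^3 + (-4/2)x^2 + 1x
F(2) = (3/3)*2^3 + (-4/2)*2^2 + 1*2
     = (3/3)*8 + (-4/2)*4 + 1*2
     = 8 + -8 + 2
     = 2
F(1) = 0.0
Integral = F(2) - F(1) = 2 - 0.0 = 2


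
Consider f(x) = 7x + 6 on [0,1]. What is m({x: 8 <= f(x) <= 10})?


f^(-1)([8, 10]) = {x : 8 <= 7x + 6 <= 10}
Solving: (8 - 6)/7 <= x <= (10 - 6)/7
= [0.285714, 0.571429]
Intersecting with [0,1]: [0.285714, 0.571429]
Measure = 0.571429 - 0.285714 = 0.285714


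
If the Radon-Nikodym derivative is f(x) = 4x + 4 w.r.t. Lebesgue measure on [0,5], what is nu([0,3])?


nu(A) = integral_A (dnu/dmu) dmu = integral_0^3 (4x + 4) dx
Step 1: Antiderivative F(x) = (4/2)x^2 + 4x
Step 2: F(3) = (4/2)*3^2 + 4*3 = 18 + 12 = 30
Step 3: F(0) = (4/2)*0^2 + 4*0 = 0.0 + 0 = 0.0
Step 4: nu([0,3]) = F(3) - F(0) = 30 - 0.0 = 30


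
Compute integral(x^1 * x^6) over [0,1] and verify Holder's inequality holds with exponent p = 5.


Step 1: Exact integral of f*g = integral(x^7, 0, 1) = 1/8
     = 0.125
Step 2: Holder bound with p=5, q=1.25:
  ||f||_p = (integral x^5 dx)^(1/5) = (1/6)^(1/5) = 0.698827
  ||g||_q = (integral x^7.5 dx)^(1/1.25) = (1/8.5)^(1/1.25) = 0.180495
Step 3: Holder bound = ||f||_p * ||g||_q = 0.698827 * 0.180495 = 0.126135
Verification: 0.125 <= 0.126135 (Holder holds)


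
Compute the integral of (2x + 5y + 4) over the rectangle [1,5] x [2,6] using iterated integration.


By Fubini, integrate in x first, then y.
Step 1: Fix y, integrate over x in [1,5]:
  integral(2x + 5y + 4, x=1..5)
  = 2*(5^2 - 1^2)/2 + (5y + 4)*(5 - 1)
  = 24 + (5y + 4)*4
  = 24 + 20y + 16
  = 40 + 20y
Step 2: Integrate over y in [2,6]:
  integral(40 + 20y, y=2..6)
  = 40*4 + 20*(6^2 - 2^2)/2
  = 160 + 320
  = 480


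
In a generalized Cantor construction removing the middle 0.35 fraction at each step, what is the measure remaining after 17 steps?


Step 1: At each step, fraction remaining = 1 - 0.35 = 0.65
Step 2: After 17 steps, measure = (0.65)^17
Result = 6.599744e-04


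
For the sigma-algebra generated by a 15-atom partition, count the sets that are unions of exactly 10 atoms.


Each element of F is a union of some subset of the 15 atoms.
Elements that are unions of exactly 10 atoms correspond to 10-element subsets of the 15 atoms.
Count = C(15, 10) = 15! / (10! * 5!) = 3003.


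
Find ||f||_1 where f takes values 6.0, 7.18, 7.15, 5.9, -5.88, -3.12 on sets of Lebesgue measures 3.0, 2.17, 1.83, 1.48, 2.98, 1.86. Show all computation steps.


Step 1: Compute |f_i|^1 for each value:
  |6.0|^1 = 6
  |7.18|^1 = 7.18
  |7.15|^1 = 7.15
  |5.9|^1 = 5.9
  |-5.88|^1 = 5.88
  |-3.12|^1 = 3.12
Step 2: Multiply by measures and sum:
  6 * 3.0 = 18
  7.18 * 2.17 = 15.5806
  7.15 * 1.83 = 13.0845
  5.9 * 1.48 = 8.732
  5.88 * 2.98 = 17.5224
  3.12 * 1.86 = 5.8032
Sum = 18 + 15.5806 + 13.0845 + 8.732 + 17.5224 + 5.8032 = 78.7227
Step 3: Take the p-th root:
||f||_1 = (78.7227)^(1/1) = 78.7227


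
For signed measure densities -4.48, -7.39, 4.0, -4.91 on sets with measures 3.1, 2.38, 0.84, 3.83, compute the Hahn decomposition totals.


Step 1: Compute signed measure on each set:
  Set 1: -4.48 * 3.1 = -13.888
  Set 2: -7.39 * 2.38 = -17.5882
  Set 3: 4.0 * 0.84 = 3.36
  Set 4: -4.91 * 3.83 = -18.8053
Step 2: Total signed measure = (-13.888) + (-17.5882) + (3.36) + (-18.8053)
     = -46.9215
Step 3: Positive part mu+(X) = sum of positive contributions = 3.36
Step 4: Negative part mu-(X) = |sum of negative contributions| = 50.2815


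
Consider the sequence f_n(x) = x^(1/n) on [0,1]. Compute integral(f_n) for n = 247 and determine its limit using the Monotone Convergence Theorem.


At n = 247: f_247(x) = x^(1/247).
Step 1: integral(x^(1/247), 0, 1) = [x^(1/247+1) / (1/247+1)] from 0 to 1
     = 1 / (1/247 + 1) = 1 / ((247+1)/247) = 247/(247+1)
     = 247/248 = 0.995968
Step 2: As n -> infinity, f_n(x) = x^(1/n) -> 1 for x in (0,1], and f_n is increasing in n.
By MCT, lim_n integral(f_n) = integral(lim_n f_n) = integral(1, 0, 1) = 1.
Step 3: Verify convergence: 247/248 = 0.995968 -> 1


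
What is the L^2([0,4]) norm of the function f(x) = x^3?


Step 1: ||f||_2 = (integral_0^4 |x^3|^2 dx)^(1/2)
     = (integral_0^4 x^6 dx)^(1/2)
Step 2: integral_0^4 x^6 dx = [x^7/(7)] from 0 to 4 = 4^7/7
     = 16384/7 = 2340.571429
Step 3: ||f||_2 = (2340.571429)^(1/2) = 48.379453


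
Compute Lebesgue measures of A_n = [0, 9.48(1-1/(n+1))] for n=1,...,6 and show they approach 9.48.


By continuity of measure from below: if A_n increases to A, then m(A_n) -> m(A).
Here A = [0, 9.48], so m(A) = 9.48
Step 1: a_1 = 9.48*(1 - 1/2) = 4.74, m(A_1) = 4.74
Step 2: a_2 = 9.48*(1 - 1/3) = 6.32, m(A_2) = 6.32
Step 3: a_3 = 9.48*(1 - 1/4) = 7.11, m(A_3) = 7.11
Step 4: a_4 = 9.48*(1 - 1/5) = 7.584, m(A_4) = 7.584
Step 5: a_5 = 9.48*(1 - 1/6) = 7.9, m(A_5) = 7.9
Step 6: a_6 = 9.48*(1 - 1/7) = 8.1257, m(A_6) = 8.1257
Limit: m(A_n) -> m([0,9.48]) = 9.48


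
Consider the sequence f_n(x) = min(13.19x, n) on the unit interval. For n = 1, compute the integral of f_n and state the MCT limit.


f(x) = 13.19x on [0,1]; f_n(x) = min(13.19x, n). At n = 1:
Step 1: f(x) reaches 1 at x = 1/13.19 = 0.075815
Step 2: integral(f_1) = integral(13.19x, 0, 0.075815) + integral(1, 0.075815, 1)
       = 13.19*0.075815^2/2 + 1*(1 - 0.075815)
       = 0.037908 + 0.924185
       = 0.962092
Step 3: As n -> infinity, f_n increases to f, so by MCT integral(f_n) -> integral(f) = 13.19/2 = 6.595.
Convergence: integral(f_1) = 0.962092 -> 6.595 as n -> infinity


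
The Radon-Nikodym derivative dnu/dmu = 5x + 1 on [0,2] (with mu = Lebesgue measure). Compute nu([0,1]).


nu(A) = integral_A (dnu/dmu) dmu = integral_0^1 (5x + 1) dx
Step 1: Antiderivative F(x) = (5/2)x^2 + 1x
Step 2: F(1) = (5/2)*1^2 + 1*1 = 2.5 + 1 = 3.5
Step 3: F(0) = (5/2)*0^2 + 1*0 = 0.0 + 0 = 0.0
Step 4: nu([0,1]) = F(1) - F(0) = 3.5 - 0.0 = 3.5


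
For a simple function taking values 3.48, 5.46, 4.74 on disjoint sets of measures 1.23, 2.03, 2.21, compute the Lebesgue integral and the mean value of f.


Step 1: Integral = sum(value_i * measure_i)
= 3.48*1.23 + 5.46*2.03 + 4.74*2.21
= 4.2804 + 11.0838 + 10.4754
= 25.8396
Step 2: Total measure of domain = 1.23 + 2.03 + 2.21 = 5.47
Step 3: Average value = 25.8396 / 5.47 = 4.723876


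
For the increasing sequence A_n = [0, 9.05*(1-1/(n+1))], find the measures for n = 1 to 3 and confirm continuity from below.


By continuity of measure from below: if A_n increases to A, then m(A_n) -> m(A).
Here A = [0, 9.05], so m(A) = 9.05
Step 1: a_1 = 9.05*(1 - 1/2) = 4.525, m(A_1) = 4.525
Step 2: a_2 = 9.05*(1 - 1/3) = 6.0333, m(A_2) = 6.0333
Step 3: a_3 = 9.05*(1 - 1/4) = 6.7875, m(A_3) = 6.7875
Limit: m(A_n) -> m([0,9.05]) = 9.05


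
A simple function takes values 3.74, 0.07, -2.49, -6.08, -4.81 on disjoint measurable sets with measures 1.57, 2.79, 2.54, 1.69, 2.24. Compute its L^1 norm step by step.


Step 1: Compute |f_i|^1 for each value:
  |3.74|^1 = 3.74
  |0.07|^1 = 0.07
  |-2.49|^1 = 2.49
  |-6.08|^1 = 6.08
  |-4.81|^1 = 4.81
Step 2: Multiply by measures and sum:
  3.74 * 1.57 = 5.8718
  0.07 * 2.79 = 0.1953
  2.49 * 2.54 = 6.3246
  6.08 * 1.69 = 10.2752
  4.81 * 2.24 = 10.7744
Sum = 5.8718 + 0.1953 + 6.3246 + 10.2752 + 10.7744 = 33.4413
Step 3: Take the p-th root:
||f||_1 = (33.4413)^(1/1) = 33.4413


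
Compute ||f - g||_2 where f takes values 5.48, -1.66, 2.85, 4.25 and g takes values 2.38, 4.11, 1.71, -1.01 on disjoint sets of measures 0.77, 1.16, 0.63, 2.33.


Step 1: Compute differences f_i - g_i:
  5.48 - 2.38 = 3.1
  -1.66 - 4.11 = -5.77
  2.85 - 1.71 = 1.14
  4.25 - -1.01 = 5.26
Step 2: Compute |diff|^2 * measure for each set:
  |3.1|^2 * 0.77 = 9.61 * 0.77 = 7.3997
  |-5.77|^2 * 1.16 = 33.2929 * 1.16 = 38.619764
  |1.14|^2 * 0.63 = 1.2996 * 0.63 = 0.818748
  |5.26|^2 * 2.33 = 27.6676 * 2.33 = 64.465508
Step 3: Sum = 111.30372
Step 4: ||f-g||_2 = (111.30372)^(1/2) = 10.550058


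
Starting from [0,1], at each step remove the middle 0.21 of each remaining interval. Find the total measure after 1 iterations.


Step 1: At each step, fraction remaining = 1 - 0.21 = 0.79
Step 2: After 1 steps, measure = (0.79)^1
Step 3: Computing the power step by step:
  After step 1: 0.79
Result = 0.79


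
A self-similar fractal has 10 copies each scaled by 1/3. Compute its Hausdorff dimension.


For a self-similar set with N copies scaled by 1/r:
dim_H = log(N)/log(r) = log(10)/log(3)
= 2.302585/1.098612
= 2.095903


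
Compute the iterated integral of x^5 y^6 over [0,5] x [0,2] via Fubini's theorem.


By Fubini's theorem, the double integral factors as a product of single integrals:
Step 1: integral_0^5 x^5 dx = [x^6/6] from 0 to 5
     = 5^6/6 = 2604.166667
Step 2: integral_0^2 y^6 dy = [y^7/7] from 0 to 2
     = 2^7/7 = 18.285714
Step 3: Double integral = 2604.166667 * 18.285714 = 47619.047619


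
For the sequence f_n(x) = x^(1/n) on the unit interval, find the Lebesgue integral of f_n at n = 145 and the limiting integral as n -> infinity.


At n = 145: f_145(x) = x^(1/145).
Step 1: integral(x^(1/145), 0, 1) = [x^(1/145+1) / (1/145+1)] from 0 to 1
     = 1 / (1/145 + 1) = 1 / ((145+1)/145) = 145/(145+1)
     = 145/146 = 0.993151
Step 2: As n -> infinity, f_n(x) = x^(1/n) -> 1 for x in (0,1], and f_n is increasing in n.
By MCT, lim_n integral(f_n) = integral(lim_n f_n) = integral(1, 0, 1) = 1.
Step 3: Verify convergence: 145/146 = 0.993151 -> 1


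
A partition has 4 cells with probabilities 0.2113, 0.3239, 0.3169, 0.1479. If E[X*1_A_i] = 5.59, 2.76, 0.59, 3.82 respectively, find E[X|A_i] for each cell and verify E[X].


For each cell A_i: E[X|A_i] = E[X*1_A_i] / P(A_i)
Step 1: E[X|A_1] = 5.59 / 0.2113 = 26.455277
Step 2: E[X|A_2] = 2.76 / 0.3239 = 8.521149
Step 3: E[X|A_3] = 0.59 / 0.3169 = 1.861786
Step 4: E[X|A_4] = 3.82 / 0.1479 = 25.828262
Verification: E[X] = sum E[X*1_A_i] = 5.59 + 2.76 + 0.59 + 3.82 = 12.76


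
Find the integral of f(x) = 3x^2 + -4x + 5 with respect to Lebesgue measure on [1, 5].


The Lebesgue integral of a Riemann-integrable function agrees with the Riemann integral.
Antiderivative F(x) = (3/3)x^3 + (-4/2)x^2 + 5x
F(5) = (3/3)*5^3 + (-4/2)*5^2 + 5*5
     = (3/3)*125 + (-4/2)*25 + 5*5
     = 125 + -50 + 25
     = 100
F(1) = 4
Integral = F(5) - F(1) = 100 - 4 = 96


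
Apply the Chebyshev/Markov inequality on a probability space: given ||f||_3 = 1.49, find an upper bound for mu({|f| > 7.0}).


Chebyshev/Markov inequality: mu(|f| > eps) <= (||f||_p / eps)^p
Step 1: ||f||_3 / eps = 1.49 / 7.0 = 0.212857
Step 2: Raise to power p = 3:
  (0.212857)^3 = 0.009644
Step 3: Therefore mu(|f| > 7.0) <= 0.009644


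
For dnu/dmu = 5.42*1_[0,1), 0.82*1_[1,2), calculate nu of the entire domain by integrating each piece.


Integrate each piece of the Radon-Nikodym derivative:
Step 1: integral_0^1 5.42 dx = 5.42*(1-0) = 5.42*1 = 5.42
Step 2: integral_1^2 0.82 dx = 0.82*(2-1) = 0.82*1 = 0.82
Total: 5.42 + 0.82 = 6.24


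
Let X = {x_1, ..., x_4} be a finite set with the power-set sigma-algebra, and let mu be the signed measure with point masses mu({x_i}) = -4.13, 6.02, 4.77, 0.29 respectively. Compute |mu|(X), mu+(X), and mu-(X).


Step 1: Every measurable set is a union of atoms (the cells / points), so a Hahn decomposition is
  obtained by grouping atoms by sign: P = union of atoms with mu > 0, N = union of the remaining atoms.
  Atoms in P (indices): 2, 3, 4;  atoms in N (indices): 1
  Positive values: 6.02, 4.77, 0.29
  Negative values: -4.13
Step 2: mu+(X) = mu(P) = sum of positive atom values = 11.08
Step 3: mu-(X) = -mu(N) = sum of |negative atom values| = 4.13
Step 4: |mu|(X) = mu+(X) + mu-(X) = 11.08 + 4.13 = 15.21


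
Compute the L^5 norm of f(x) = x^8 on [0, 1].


Step 1: ||f||_5 = (integral_0^1 |x^8|^5 dx)^(1/5)
     = (integral_0^1 x^40 dx)^(1/5)
Step 2: integral_0^1 x^40 dx = [x^41/(41)] from 0 to 1 = 1^41/41
     = 1/41 = 0.02439
Step 3: ||f||_5 = (0.02439)^(1/5) = 0.475821


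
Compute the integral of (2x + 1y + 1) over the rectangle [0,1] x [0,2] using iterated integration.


By Fubini, integrate in x first, then y.
Step 1: Fix y, integrate over x in [0,1]:
  integral(2x + 1y + 1, x=0..1)
  = 2*(1^2 - 0^2)/2 + (1y + 1)*(1 - 0)
  = 1 + (1y + 1)*1
  = 1 + 1y + 1
  = 2 + 1y
Step 2: Integrate over y in [0,2]:
  integral(2 + 1y, y=0..2)
  = 2*2 + 1*(2^2 - 0^2)/2
  = 4 + 2
  = 6


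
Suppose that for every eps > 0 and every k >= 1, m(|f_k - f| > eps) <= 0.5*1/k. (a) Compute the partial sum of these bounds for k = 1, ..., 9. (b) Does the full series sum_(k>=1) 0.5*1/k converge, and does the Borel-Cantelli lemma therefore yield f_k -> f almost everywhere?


Step 1: List the terms 0.5*1/k for k = 1 to 9:
  k=1: 0.5
  k=2: 0.25
  k=3: 0.166667
  k=4: 0.125
  k=5: 0.1
  k=6: 0.083333
  k=7: 0.071429
  k=8: 0.0625
  k=9: 0.055556
Step 2: Partial sum = 0.5 + 0.25 + 0.166667 + 0.125 + 0.1 + 0.083333 + 0.071429 + 0.0625 + 0.055556
     = 1.414484
Step 3: The full series sum_(k>=1) 0.5*1/k diverges (harmonic series, p = 1; a nonzero constant multiple of a divergent series diverges).
Step 4: The (first) Borel-Cantelli lemma requires a summable sequence of measures, so it does not apply here;
        from this bound alone no conclusion about a.e. convergence can be drawn (convergence in measure still
        gives an a.e.-convergent subsequence, but not a.e. convergence of the whole sequence).
Conclusion: series diverges; Borel-Cantelli is inconclusive about a.e. convergence of f_k.


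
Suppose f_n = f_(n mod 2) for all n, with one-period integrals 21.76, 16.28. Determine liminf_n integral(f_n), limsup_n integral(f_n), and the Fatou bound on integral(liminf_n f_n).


The sequence (integral(f_n)) is periodic with period 2, repeating the values 21.76, 16.28 indefinitely.
Step 1: For a periodic sequence, every tail (a_m, a_(m+1), ...) contains all 2 period values infinitely often.
Step 2: Hence inf of every tail = min of the period values = min(21.76, 16.28) = 16.28.
        liminf_n integral(f_n) = sup over m of (inf of tail from m) = 16.28.
Step 3: Similarly sup of every tail = max of the period values = 21.76.
        limsup_n integral(f_n) = 21.76.
Step 4: Fatou's lemma: integral(liminf_n f_n) <= liminf_n integral(f_n) = 16.28.
        So the integral of the pointwise liminf is at most 16.28.


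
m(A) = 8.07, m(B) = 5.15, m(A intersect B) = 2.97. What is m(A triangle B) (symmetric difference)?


m(A Delta B) = m(A) + m(B) - 2*m(A n B)
= 8.07 + 5.15 - 2*2.97
= 8.07 + 5.15 - 5.94
= 7.28


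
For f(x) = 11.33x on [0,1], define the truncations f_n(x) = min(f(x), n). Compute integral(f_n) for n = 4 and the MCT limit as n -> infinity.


f(x) = 11.33x on [0,1]; f_n(x) = min(11.33x, n). At n = 4:
Step 1: f(x) reaches 4 at x = 4/11.33 = 0.353045
Step 2: integral(f_4) = integral(11.33x, 0, 0.353045) + integral(4, 0.353045, 1)
       = 11.33*0.353045^2/2 + 4*(1 - 0.353045)
       = 0.70609 + 2.58782
       = 3.29391
Step 3: As n -> infinity, f_n increases to f, so by MCT integral(f_n) -> integral(f) = 11.33/2 = 5.665.
Convergence: integral(f_4) = 3.29391 -> 5.665 as n -> infinity


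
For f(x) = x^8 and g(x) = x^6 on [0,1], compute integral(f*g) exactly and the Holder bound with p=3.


Step 1: Exact integral of f*g = integral(x^14, 0, 1) = 1/15
     = 0.066667
Step 2: Holder bound with p=3, q=1.5:
  ||f||_p = (integral x^24 dx)^(1/3) = (1/25)^(1/3) = 0.341995
  ||g||_q = (integral x^9 dx)^(1/1.5) = (1/10)^(1/1.5) = 0.215443
Step 3: Holder bound = ||f||_p * ||g||_q = 0.341995 * 0.215443 = 0.073681
Verification: 0.066667 <= 0.073681 (Holder holds)


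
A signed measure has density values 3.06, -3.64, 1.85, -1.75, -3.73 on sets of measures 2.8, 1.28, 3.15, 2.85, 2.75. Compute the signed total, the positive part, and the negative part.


Step 1: Compute signed measure on each set:
  Set 1: 3.06 * 2.8 = 8.568
  Set 2: -3.64 * 1.28 = -4.6592
  Set 3: 1.85 * 3.15 = 5.8275
  Set 4: -1.75 * 2.85 = -4.9875
  Set 5: -3.73 * 2.75 = -10.2575
Step 2: Total signed measure = (8.568) + (-4.6592) + (5.8275) + (-4.9875) + (-10.2575)
     = -5.5087
Step 3: Positive part mu+(X) = sum of positive contributions = 14.3955
Step 4: Negative part mu-(X) = |sum of negative contributions| = 19.9042


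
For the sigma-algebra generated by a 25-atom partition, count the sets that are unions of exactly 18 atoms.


Each element of F is a union of some subset of the 25 atoms.
Elements that are unions of exactly 18 atoms correspond to 18-element subsets of the 25 atoms.
Count = C(25, 18) = 25! / (18! * 7!) = 480700.


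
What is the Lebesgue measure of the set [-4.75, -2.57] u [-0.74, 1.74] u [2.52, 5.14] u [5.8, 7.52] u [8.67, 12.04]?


For pairwise disjoint intervals, m(union) = sum of lengths.
= (-2.57 - -4.75) + (1.74 - -0.74) + (5.14 - 2.52) + (7.52 - 5.8) + (12.04 - 8.67)
= 2.18 + 2.48 + 2.62 + 1.72 + 3.37
= 12.37


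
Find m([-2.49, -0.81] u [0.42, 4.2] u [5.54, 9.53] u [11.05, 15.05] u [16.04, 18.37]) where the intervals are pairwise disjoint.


For pairwise disjoint intervals, m(union) = sum of lengths.
= (-0.81 - -2.49) + (4.2 - 0.42) + (9.53 - 5.54) + (15.05 - 11.05) + (18.37 - 16.04)
= 1.68 + 3.78 + 3.99 + 4 + 2.33
= 15.78


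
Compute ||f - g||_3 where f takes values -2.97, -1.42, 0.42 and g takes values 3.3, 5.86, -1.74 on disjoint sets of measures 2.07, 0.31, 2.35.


Step 1: Compute differences f_i - g_i:
  -2.97 - 3.3 = -6.27
  -1.42 - 5.86 = -7.28
  0.42 - -1.74 = 2.16
Step 2: Compute |diff|^3 * measure for each set:
  |-6.27|^3 * 2.07 = 246.491883 * 2.07 = 510.238198
  |-7.28|^3 * 0.31 = 385.828352 * 0.31 = 119.606789
  |2.16|^3 * 2.35 = 10.077696 * 2.35 = 23.682586
Step 3: Sum = 653.527573
Step 4: ||f-g||_3 = (653.527573)^(1/3) = 8.678033


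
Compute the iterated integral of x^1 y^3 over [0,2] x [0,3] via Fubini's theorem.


By Fubini's theorem, the double integral factors as a product of single integrals:
Step 1: integral_0^2 x^1 dx = [x^2/2] from 0 to 2
     = 2^2/2 = 2
Step 2: integral_0^3 y^3 dy = [y^4/4] from 0 to 3
     = 3^4/4 = 20.25
Step 3: Double integral = 2 * 20.25 = 40.5


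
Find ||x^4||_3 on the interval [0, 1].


Step 1: ||f||_3 = (integral_0^1 |x^4|^3 dx)^(1/3)
     = (integral_0^1 x^12 dx)^(1/3)
Step 2: integral_0^1 x^12 dx = [x^13/(13)] from 0 to 1 = 1^13/13
     = 1/13 = 0.076923
Step 3: ||f||_3 = (0.076923)^(1/3) = 0.42529


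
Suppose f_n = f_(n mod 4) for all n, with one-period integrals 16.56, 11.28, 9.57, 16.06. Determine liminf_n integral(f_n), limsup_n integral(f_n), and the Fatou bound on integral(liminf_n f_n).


The sequence (integral(f_n)) is periodic with period 4, repeating the values 16.56, 11.28, 9.57, 16.06 indefinitely.
Step 1: For a periodic sequence, every tail (a_m, a_(m+1), ...) contains all 4 period values infinitely often.
Step 2: Hence inf of every tail = min of the period values = min(16.56, 11.28, 9.57, 16.06) = 9.57.
        liminf_n integral(f_n) = sup over m of (inf of tail from m) = 9.57.
Step 3: Similarly sup of every tail = max of the period values = 16.56.
        limsup_n integral(f_n) = 16.56.
Step 4: Fatou's lemma: integral(liminf_n f_n) <= liminf_n integral(f_n) = 9.57.
        So the integral of the pointwise liminf is at most 9.57.


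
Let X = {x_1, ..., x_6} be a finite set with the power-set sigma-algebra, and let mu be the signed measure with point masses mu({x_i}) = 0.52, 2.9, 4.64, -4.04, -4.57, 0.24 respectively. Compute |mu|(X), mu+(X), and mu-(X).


Step 1: Every measurable set is a union of atoms (the cells / points), so a Hahn decomposition is
  obtained by grouping atoms by sign: P = union of atoms with mu > 0, N = union of the remaining atoms.
  Atoms in P (indices): 1, 2, 3, 6;  atoms in N (indices): 4, 5
  Positive values: 0.52, 2.9, 4.64, 0.24
  Negative values: -4.04, -4.57
Step 2: mu+(X) = mu(P) = sum of positive atom values = 8.3
Step 3: mu-(X) = -mu(N) = sum of |negative atom values| = 8.61
Step 4: |mu|(X) = mu+(X) + mu-(X) = 8.3 + 8.61 = 16.91


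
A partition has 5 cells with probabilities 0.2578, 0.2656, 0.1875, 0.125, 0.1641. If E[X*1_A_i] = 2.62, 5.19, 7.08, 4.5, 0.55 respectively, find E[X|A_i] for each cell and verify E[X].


For each cell A_i: E[X|A_i] = E[X*1_A_i] / P(A_i)
Step 1: E[X|A_1] = 2.62 / 0.2578 = 10.162917
Step 2: E[X|A_2] = 5.19 / 0.2656 = 19.540663
Step 3: E[X|A_3] = 7.08 / 0.1875 = 37.76
Step 4: E[X|A_4] = 4.5 / 0.125 = 36
Step 5: E[X|A_5] = 0.55 / 0.1641 = 3.351615
Verification: E[X] = sum E[X*1_A_i] = 2.62 + 5.19 + 7.08 + 4.5 + 0.55 = 19.94


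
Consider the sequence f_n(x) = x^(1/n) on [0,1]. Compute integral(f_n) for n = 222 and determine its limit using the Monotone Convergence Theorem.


At n = 222: f_222(x) = x^(1/222).
Step 1: integral(x^(1/222), 0, 1) = [x^(1/222+1) / (1/222+1)] from 0 to 1
     = 1 / (1/222 + 1) = 1 / ((222+1)/222) = 222/(222+1)
     = 222/223 = 0.995516
Step 2: As n -> infinity, f_n(x) = x^(1/n) -> 1 for x in (0,1], and f_n is increasing in n.
By MCT, lim_n integral(f_n) = integral(lim_n f_n) = integral(1, 0, 1) = 1.
Step 3: Verify convergence: 222/223 = 0.995516 -> 1


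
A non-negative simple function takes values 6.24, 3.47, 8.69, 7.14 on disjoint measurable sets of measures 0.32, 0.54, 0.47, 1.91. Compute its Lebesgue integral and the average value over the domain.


Step 1: Integral = sum(value_i * measure_i)
= 6.24*0.32 + 3.47*0.54 + 8.69*0.47 + 7.14*1.91
= 1.9968 + 1.8738 + 4.0843 + 13.6374
= 21.5923
Step 2: Total measure of domain = 0.32 + 0.54 + 0.47 + 1.91 = 3.24
Step 3: Average value = 21.5923 / 3.24 = 6.66429


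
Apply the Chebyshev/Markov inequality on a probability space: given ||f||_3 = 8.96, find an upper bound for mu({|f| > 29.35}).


Chebyshev/Markov inequality: mu(|f| > eps) <= (||f||_p / eps)^p
Step 1: ||f||_3 / eps = 8.96 / 29.35 = 0.305281
Step 2: Raise to power p = 3:
  (0.305281)^3 = 0.028451
Step 3: Therefore mu(|f| > 29.35) <= 0.028451


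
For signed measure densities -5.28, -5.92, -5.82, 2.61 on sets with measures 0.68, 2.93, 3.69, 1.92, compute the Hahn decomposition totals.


Step 1: Compute signed measure on each set:
  Set 1: -5.28 * 0.68 = -3.5904
  Set 2: -5.92 * 2.93 = -17.3456
  Set 3: -5.82 * 3.69 = -21.4758
  Set 4: 2.61 * 1.92 = 5.0112
Step 2: Total signed measure = (-3.5904) + (-17.3456) + (-21.4758) + (5.0112)
     = -37.4006
Step 3: Positive part mu+(X) = sum of positive contributions = 5.0112
Step 4: Negative part mu-(X) = |sum of negative contributions| = 42.4118


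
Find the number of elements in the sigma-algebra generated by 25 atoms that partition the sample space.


Each element of the sigma-algebra is a union of some subset of the 25 atoms.
The number of such subsets is 2^25 = 33554432.


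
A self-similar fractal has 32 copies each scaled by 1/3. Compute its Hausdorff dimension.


For a self-similar set with N copies scaled by 1/r:
dim_H = log(N)/log(r) = log(32)/log(3)
= 3.465736/1.098612
= 3.154649


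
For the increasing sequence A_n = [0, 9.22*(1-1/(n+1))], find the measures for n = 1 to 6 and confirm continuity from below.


By continuity of measure from below: if A_n increases to A, then m(A_n) -> m(A).
Here A = [0, 9.22], so m(A) = 9.22
Step 1: a_1 = 9.22*(1 - 1/2) = 4.61, m(A_1) = 4.61
Step 2: a_2 = 9.22*(1 - 1/3) = 6.1467, m(A_2) = 6.1467
Step 3: a_3 = 9.22*(1 - 1/4) = 6.915, m(A_3) = 6.915
Step 4: a_4 = 9.22*(1 - 1/5) = 7.376, m(A_4) = 7.376
Step 5: a_5 = 9.22*(1 - 1/6) = 7.6833, m(A_5) = 7.6833
Step 6: a_6 = 9.22*(1 - 1/7) = 7.9029, m(A_6) = 7.9029
Limit: m(A_n) -> m([0,9.22]) = 9.22


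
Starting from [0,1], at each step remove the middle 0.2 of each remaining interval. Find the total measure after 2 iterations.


Step 1: At each step, fraction remaining = 1 - 0.2 = 0.8
Step 2: After 2 steps, measure = (0.8)^2
Step 3: Computing the power step by step:
  After step 1: 0.8
  After step 2: 0.64
Result = 0.64


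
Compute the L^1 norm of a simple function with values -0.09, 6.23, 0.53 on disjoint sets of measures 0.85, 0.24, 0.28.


Step 1: Compute |f_i|^1 for each value:
  |-0.09|^1 = 0.09
  |6.23|^1 = 6.23
  |0.53|^1 = 0.53
Step 2: Multiply by measures and sum:
  0.09 * 0.85 = 0.0765
  6.23 * 0.24 = 1.4952
  0.53 * 0.28 = 0.1484
Sum = 0.0765 + 1.4952 + 0.1484 = 1.7201
Step 3: Take the p-th root:
||f||_1 = (1.7201)^(1/1) = 1.7201


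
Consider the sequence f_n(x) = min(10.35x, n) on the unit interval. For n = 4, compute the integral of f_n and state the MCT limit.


f(x) = 10.35x on [0,1]; f_n(x) = min(10.35x, n). At n = 4:
Step 1: f(x) reaches 4 at x = 4/10.35 = 0.386473
Step 2: integral(f_4) = integral(10.35x, 0, 0.386473) + integral(4, 0.386473, 1)
       = 10.35*0.386473^2/2 + 4*(1 - 0.386473)
       = 0.772947 + 2.454106
       = 3.227053
Step 3: As n -> infinity, f_n increases to f, so by MCT integral(f_n) -> integral(f) = 10.35/2 = 5.175.
Convergence: integral(f_4) = 3.227053 -> 5.175 as n -> infinity


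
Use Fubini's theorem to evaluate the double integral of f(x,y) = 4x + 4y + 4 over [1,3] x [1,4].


By Fubini, integrate in x first, then y.
Step 1: Fix y, integrate over x in [1,3]:
  integral(4x + 4y + 4, x=1..3)
  = 4*(3^2 - 1^2)/2 + (4y + 4)*(3 - 1)
  = 16 + (4y + 4)*2
  = 16 + 8y + 8
  = 24 + 8y
Step 2: Integrate over y in [1,4]:
  integral(24 + 8y, y=1..4)
  = 24*3 + 8*(4^2 - 1^2)/2
  = 72 + 60
  = 132


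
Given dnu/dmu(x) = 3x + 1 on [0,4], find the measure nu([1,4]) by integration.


nu(A) = integral_A (dnu/dmu) dmu = integral_1^4 (3x + 1) dx
Step 1: Antiderivative F(x) = (3/2)x^2 + 1x
Step 2: F(4) = (3/2)*4^2 + 1*4 = 24 + 4 = 28
Step 3: F(1) = (3/2)*1^2 + 1*1 = 1.5 + 1 = 2.5
Step 4: nu([1,4]) = F(4) - F(1) = 28 - 2.5 = 25.5


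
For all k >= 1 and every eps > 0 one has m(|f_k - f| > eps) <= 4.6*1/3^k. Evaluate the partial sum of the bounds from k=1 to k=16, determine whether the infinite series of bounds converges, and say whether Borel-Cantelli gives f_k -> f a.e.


Step 1: List the terms 4.6*1/3^k for k = 1 to 16:
  k=1: 1.533333
  k=2: 0.511111
  k=3: 0.17037
  k=4: 0.05679
  k=5: 0.01893
  k=6: 0.00631
  k=7: 0.002103
  k=8: 7.011126e-04
  k=9: 2.337042e-04
  k=10: 7.790140e-05
  k=11: 2.596713e-05
  k=12: 8.655712e-06
  k=13: 2.885237e-06
  k=14: 9.617457e-07
  k=15: 3.205819e-07
  k=16: 1.068606e-07
Step 2: Partial sum = 1.533333 + 0.511111 + 0.17037 + 0.05679 + 0.01893 + 0.00631 + 0.002103 + 7.011126e-04 + 2.337042e-04 + 7.790140e-05 + 2.596713e-05 + 8.655712e-06 + 2.885237e-06 + 9.617457e-07 + 3.205819e-07 + 1.068606e-07
     = 2.3
Step 3: The full series sum_(k>=1) 4.6*1/3^k converges (geometric series with ratio 1/3 < 1; a constant multiple of a convergent series converges).
Step 4: Fix eps > 0. Since sum_k m(|f_k - f| > eps) < infinity, the Borel-Cantelli lemma gives
        m(limsup_k {|f_k - f| > eps}) = 0, i.e. for a.e. x, |f_k(x) - f(x)| <= eps for all large k.
        Applying this with eps = 1/j for j = 1, 2, ... and intersecting the countably many full-measure sets,
        for a.e. x we get limsup_k |f_k(x) - f(x)| <= 1/j for every j, hence f_k -> f almost everywhere.
Conclusion: series converges; Borel-Cantelli yields f_k -> f a.e.
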